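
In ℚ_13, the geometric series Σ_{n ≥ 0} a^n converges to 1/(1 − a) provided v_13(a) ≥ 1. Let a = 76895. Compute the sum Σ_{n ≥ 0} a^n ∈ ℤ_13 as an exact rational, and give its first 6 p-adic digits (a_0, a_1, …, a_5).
Σ a^n = 1/(1 − a) = -1/76894;  first 6 digits = (1, 0, 0, 9, 2, 0)

v_13(a) = 3 ≥ 1, so the series converges in ℤ_13 to 1/(1 − a) = 1/(1 − 76895) = -1/76894. Expand this rational in ℤ_13: compute digits iteratively via d_i = x_i mod 13, x_{i+1} = (x_i − d_i)/13. The first 6 digits are (1, 0, 0, 9, 2, 0).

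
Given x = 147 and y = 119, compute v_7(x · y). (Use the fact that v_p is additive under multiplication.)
v_7(17493) = 3

v_p(x) = 2 (factor: 147 = 7^2 · 3); v_p(y) = 1 (factor: 119 = 7^1 · 17). Additivity: v_p(xy) = v_p(x) + v_p(y) = 2 + 1 = 3. (Direct check: xy = 17493 = 7^3 · (51).)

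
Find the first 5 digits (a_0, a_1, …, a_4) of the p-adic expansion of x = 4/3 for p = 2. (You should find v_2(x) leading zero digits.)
(a_0, …, a_4) = (0, 0, 1, 1, 0)

v_2(4/3) = 2, so a_0 = ... = a_1 = 0. Factor out: x = 2^2 · u with u = 1/3 a unit in ℤ_2. Expand u iteratively via a_{v+i} = u_i mod 2, u_{i+1} = (u_i − a_{v+i})/2:
  u_0 = 1/3;  a_2 = 1;  u_1 = (u_0 − 1)/2 = -1/3
  u_1 = -1/3;  a_3 = 1;  u_2 = (u_1 − 1)/2 = -2/3
  u_2 = -2/3;  a_4 = 0;  u_3 = (u_2 − 0)/2 = -1/3
Digits: (0, 0, 1, 1, 0).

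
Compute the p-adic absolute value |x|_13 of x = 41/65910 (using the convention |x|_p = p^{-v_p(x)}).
|41/65910|_13 = 2197

Step 1 — compute v_13(x) by factoring powers of 13 out of the numerator and denominator: v_13(41/65910) = -3. Step 2 — apply |x|_p = p^{-v_p(x)} = 13^{3} = 2197.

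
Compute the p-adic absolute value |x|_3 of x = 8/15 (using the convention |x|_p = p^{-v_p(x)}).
|8/15|_3 = 3

Step 1 — compute v_3(x) by factoring powers of 3 out of the numerator and denominator: v_3(8/15) = -1. Step 2 — apply |x|_p = p^{-v_p(x)} = 3^{1} = 3.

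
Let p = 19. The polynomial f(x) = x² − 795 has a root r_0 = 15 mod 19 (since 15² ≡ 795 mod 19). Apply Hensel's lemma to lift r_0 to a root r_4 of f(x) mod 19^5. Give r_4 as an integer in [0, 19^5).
r_4 = 415906 (mod 2476099)

Hensel's recurrence: r_{i+1} = r_i − f(r_i)·(f′(r_i))^{-1} mod 19^{i+2}, with f′(x) = 2x. Iterate:
  r_0 = 15 (mod 19)
  r_1 = 34 (mod 361)
  r_2 = 4366 (mod 6859)
  r_3 = 24943 (mod 130321)
  r_4 = 415906 (mod 2476099)
Final: r_4 = 415906, and one checks f(r_4) ≡ 0 mod 19^5.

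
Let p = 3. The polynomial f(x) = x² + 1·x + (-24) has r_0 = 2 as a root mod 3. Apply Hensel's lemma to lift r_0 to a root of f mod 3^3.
r_2 = 11 (mod 27)

Hensel: r_{i+1} = r_i − f(r_i)·(f′(r_i))^{-1} mod 3^{i+2}, f′(x) = 2x + 1. Iterate:
  r_0 = 2 (mod 3)
  r_1 = 2 (mod 9)
  r_2 = 11 (mod 27)
Final: r = 11 satisfies f(r) ≡ 0 mod 3^3.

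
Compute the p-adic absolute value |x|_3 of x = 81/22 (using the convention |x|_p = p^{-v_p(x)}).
|81/22|_3 = 1/81

Step 1 — compute v_3(x) by factoring powers of 3 out of the numerator and denominator: v_3(81/22) = 4. Step 2 — apply |x|_p = p^{-v_p(x)} = 3^{-4} = 1/81.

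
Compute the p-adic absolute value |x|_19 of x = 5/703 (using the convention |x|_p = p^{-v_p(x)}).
|5/703|_19 = 19

Step 1 — compute v_19(x) by factoring powers of 19 out of the numerator and denominator: v_19(5/703) = -1. Step 2 — apply |x|_p = p^{-v_p(x)} = 19^{1} = 19.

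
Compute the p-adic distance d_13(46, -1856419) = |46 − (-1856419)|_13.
d_13(46, -1856419) = 1/371293

Step 1 — x − y = 46 − (-1856419) = 1856465. Step 2 — v_13(1856465) = 5 (factor: 1856465 = (13^5 · 5); the sign does not affect v_p). Step 3 — |x − y|_13 = 13^{-5} = 1/371293.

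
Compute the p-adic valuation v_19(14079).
v_19(14079) = 2

v_19(n) is the largest exponent k such that 19^k divides n. Factor out: 14079 = 19^2 · 39. (Sign doesn't affect v_p.) So v_19(14079) = 2.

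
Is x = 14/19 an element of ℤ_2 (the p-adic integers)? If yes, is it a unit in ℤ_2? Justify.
x ∈ ℤ_2 but not a unit; v_2(x) = 1 > 0

ℤ_2 = {x ∈ ℚ_2 : v_2(x) ≥ 0} and ℤ_2^× = {x ∈ ℤ_2 : v_2(x) = 0}. Here v_2(14/19) = v_2(num) − v_2(den) = 1; compare against these criteria.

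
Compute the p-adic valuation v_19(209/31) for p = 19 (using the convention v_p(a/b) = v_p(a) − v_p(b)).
v_19(209/31) = 1

Factor powers of 19 from the numerator and denominator of the reduced fraction: 209 = 19^1 · 11 and 31 = 19^0 · 31. Apply v_p(a/b) = v_p(a) − v_p(b): v_19(209/31) = 1 − 0 = 1.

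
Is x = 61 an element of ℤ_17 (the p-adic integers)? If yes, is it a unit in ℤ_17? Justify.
x ∈ ℤ_17^× (unit); v_17(x) = 0

ℤ_17 = {x ∈ ℚ_17 : v_17(x) ≥ 0} and ℤ_17^× = {x ∈ ℤ_17 : v_17(x) = 0}. Here v_17(61) = v_17(num) − v_17(den) = 0; compare against these criteria.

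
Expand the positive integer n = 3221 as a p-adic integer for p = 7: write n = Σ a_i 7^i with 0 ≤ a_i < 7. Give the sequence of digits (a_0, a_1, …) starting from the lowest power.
(a_0, a_1, …) = (1, 5, 2, 2, 1)

Repeated division by 7 gives the digits low-to-high: 3221 = 1 + 5·7^1 + 2·7^2 + 2·7^3 + 1·7^4. Digit sequence: (1, 5, 2, 2, 1).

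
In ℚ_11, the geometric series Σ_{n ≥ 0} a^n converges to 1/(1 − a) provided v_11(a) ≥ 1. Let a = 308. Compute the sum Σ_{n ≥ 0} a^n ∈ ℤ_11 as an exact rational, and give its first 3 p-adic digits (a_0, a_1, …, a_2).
Σ a^n = 1/(1 − a) = -1/307;  first 3 digits = (1, 6, 5)

v_11(a) = 1 ≥ 1, so the series converges in ℤ_11 to 1/(1 − a) = 1/(1 − 308) = -1/307. Expand this rational in ℤ_11: compute digits iteratively via d_i = x_i mod 11, x_{i+1} = (x_i − d_i)/11. The first 3 digits are (1, 6, 5).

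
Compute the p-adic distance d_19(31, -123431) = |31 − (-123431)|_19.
d_19(31, -123431) = 1/6859

Step 1 — x − y = 31 − (-123431) = 123462. Step 2 — v_19(123462) = 3 (factor: 123462 = (19^3 · 18); the sign does not affect v_p). Step 3 — |x − y|_19 = 19^{-3} = 1/6859.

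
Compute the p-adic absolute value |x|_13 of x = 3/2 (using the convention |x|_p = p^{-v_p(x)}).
|3/2|_13 = 1

Step 1 — compute v_13(x) by factoring powers of 13 out of the numerator and denominator: v_13(3/2) = 0. Step 2 — apply |x|_p = p^{-v_p(x)} = 13^{0} = 1.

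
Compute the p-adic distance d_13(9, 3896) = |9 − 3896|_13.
d_13(9, 3896) = 1/169

Step 1 — x − y = 9 − 3896 = -3887. Step 2 — v_13(-3887) = 2 (factor: -3887 = −(13^2 · 23); the sign does not affect v_p). Step 3 — |x − y|_13 = 13^{-2} = 1/169.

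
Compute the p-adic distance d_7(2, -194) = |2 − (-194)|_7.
d_7(2, -194) = 1/49

Step 1 — x − y = 2 − (-194) = 196. Step 2 — v_7(196) = 2 (factor: 196 = (7^2 · 4); the sign does not affect v_p). Step 3 — |x − y|_7 = 7^{-2} = 1/49.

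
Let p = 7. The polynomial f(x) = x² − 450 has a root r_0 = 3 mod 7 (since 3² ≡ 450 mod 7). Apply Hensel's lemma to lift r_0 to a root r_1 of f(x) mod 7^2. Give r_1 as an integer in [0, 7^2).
r_1 = 3 (mod 49)

Hensel's recurrence: r_{i+1} = r_i − f(r_i)·(f′(r_i))^{-1} mod 7^{i+2}, with f′(x) = 2x. Iterate:
  r_0 = 3 (mod 7)
  r_1 = 3 (mod 49)
Final: r_1 = 3, and one checks f(r_1) ≡ 0 mod 7^2.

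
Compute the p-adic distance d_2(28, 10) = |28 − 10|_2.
d_2(28, 10) = 1/2

Step 1 — x − y = 28 − 10 = 18. Step 2 — v_2(18) = 1 (factor: 18 = (2^1 · 9); the sign does not affect v_p). Step 3 — |x − y|_2 = 2^{-1} = 1/2.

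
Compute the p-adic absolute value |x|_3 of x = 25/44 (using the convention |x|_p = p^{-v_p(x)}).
|25/44|_3 = 1

Step 1 — compute v_3(x) by factoring powers of 3 out of the numerator and denominator: v_3(25/44) = 0. Step 2 — apply |x|_p = p^{-v_p(x)} = 3^{0} = 1.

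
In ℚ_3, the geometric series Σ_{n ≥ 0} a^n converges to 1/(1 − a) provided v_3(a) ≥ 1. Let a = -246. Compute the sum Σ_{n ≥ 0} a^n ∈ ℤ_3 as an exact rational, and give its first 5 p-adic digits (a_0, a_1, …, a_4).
Σ a^n = 1/(1 − a) = 1/247;  first 5 digits = (1, 2, 0, 2, 0)

v_3(a) = 1 ≥ 1, so the series converges in ℤ_3 to 1/(1 − a) = 1/(1 − (-246)) = 1/247. Expand this rational in ℤ_3: compute digits iteratively via d_i = x_i mod 3, x_{i+1} = (x_i − d_i)/3. The first 5 digits are (1, 2, 0, 2, 0).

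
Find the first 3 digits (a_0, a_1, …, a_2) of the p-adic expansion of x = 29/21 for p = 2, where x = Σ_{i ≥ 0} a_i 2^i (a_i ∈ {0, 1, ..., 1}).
(a_0, …, a_2) = (1, 0, 0)

v_2(29/21) = 0 (numerator and denominator both coprime to 2), so x ∈ ℤ_2^×. Compute digits iteratively via a_i = x_i mod 2, x_{i+1} = (x_i − a_i)/2, with x_0 = x:
  x_0 = 29/21;  a_0 = 1;  x_1 = (x_0 − 1)/2 = 4/21
  x_1 = 4/21;  a_1 = 0;  x_2 = (x_1 − 0)/2 = 2/21
  x_2 = 2/21;  a_2 = 0;  x_3 = (x_2 − 0)/2 = 1/21
Digits: (1, 0, 0).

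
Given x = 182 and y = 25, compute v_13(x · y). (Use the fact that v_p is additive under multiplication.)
v_13(4550) = 1

v_p(x) = 1 (factor: 182 = 13^1 · 14); v_p(y) = 0 (factor: 25 = 13^0 · 25). Additivity: v_p(xy) = v_p(x) + v_p(y) = 1 + 0 = 1. (Direct check: xy = 4550 = 13^1 · (350).)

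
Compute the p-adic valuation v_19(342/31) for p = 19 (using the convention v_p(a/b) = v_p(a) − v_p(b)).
v_19(342/31) = 1

Factor powers of 19 from the numerator and denominator of the reduced fraction: 342 = 19^1 · 18 and 31 = 19^0 · 31. Apply v_p(a/b) = v_p(a) − v_p(b): v_19(342/31) = 1 − 0 = 1.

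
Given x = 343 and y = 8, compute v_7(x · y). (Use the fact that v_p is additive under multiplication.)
v_7(2744) = 3

v_p(x) = 3 (factor: 343 = 7^3 · 1); v_p(y) = 0 (factor: 8 = 7^0 · 8). Additivity: v_p(xy) = v_p(x) + v_p(y) = 3 + 0 = 3. (Direct check: xy = 2744 = 7^3 · (8).)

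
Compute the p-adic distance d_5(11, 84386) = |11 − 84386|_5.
d_5(11, 84386) = 1/3125

Step 1 — x − y = 11 − 84386 = -84375. Step 2 — v_5(-84375) = 5 (factor: -84375 = −(5^5 · 27); the sign does not affect v_p). Step 3 — |x − y|_5 = 5^{-5} = 1/3125.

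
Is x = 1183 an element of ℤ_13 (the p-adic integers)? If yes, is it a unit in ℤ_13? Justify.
x ∈ ℤ_13 but not a unit; v_13(x) = 2 > 0

ℤ_13 = {x ∈ ℚ_13 : v_13(x) ≥ 0} and ℤ_13^× = {x ∈ ℤ_13 : v_13(x) = 0}. Here v_13(1183) = v_13(num) − v_13(den) = 2; compare against these criteria.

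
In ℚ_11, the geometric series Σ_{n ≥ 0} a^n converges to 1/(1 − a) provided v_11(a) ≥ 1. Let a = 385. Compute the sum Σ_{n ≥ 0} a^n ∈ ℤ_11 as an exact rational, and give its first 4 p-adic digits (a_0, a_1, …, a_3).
Σ a^n = 1/(1 − a) = -1/384;  first 4 digits = (1, 2, 7, 9)

v_11(a) = 1 ≥ 1, so the series converges in ℤ_11 to 1/(1 − a) = 1/(1 − 385) = -1/384. Expand this rational in ℤ_11: compute digits iteratively via d_i = x_i mod 11, x_{i+1} = (x_i − d_i)/11. The first 4 digits are (1, 2, 7, 9).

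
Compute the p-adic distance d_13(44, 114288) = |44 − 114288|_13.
d_13(44, 114288) = 1/28561

Step 1 — x − y = 44 − 114288 = -114244. Step 2 — v_13(-114244) = 4 (factor: -114244 = −(13^4 · 4); the sign does not affect v_p). Step 3 — |x − y|_13 = 13^{-4} = 1/28561.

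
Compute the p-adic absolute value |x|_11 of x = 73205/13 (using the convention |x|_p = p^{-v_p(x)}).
|73205/13|_11 = 1/14641

Step 1 — compute v_11(x) by factoring powers of 11 out of the numerator and denominator: v_11(73205/13) = 4. Step 2 — apply |x|_p = p^{-v_p(x)} = 11^{-4} = 1/14641.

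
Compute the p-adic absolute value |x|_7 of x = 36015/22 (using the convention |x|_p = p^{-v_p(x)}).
|36015/22|_7 = 1/2401

Step 1 — compute v_7(x) by factoring powers of 7 out of the numerator and denominator: v_7(36015/22) = 4. Step 2 — apply |x|_p = p^{-v_p(x)} = 7^{-4} = 1/2401.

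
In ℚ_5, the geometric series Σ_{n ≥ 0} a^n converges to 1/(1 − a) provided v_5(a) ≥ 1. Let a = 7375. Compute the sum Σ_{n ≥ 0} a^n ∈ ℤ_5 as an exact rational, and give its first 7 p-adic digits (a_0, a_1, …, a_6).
Σ a^n = 1/(1 − a) = -1/7374;  first 7 digits = (1, 0, 0, 4, 1, 2, 1)

v_5(a) = 3 ≥ 1, so the series converges in ℤ_5 to 1/(1 − a) = 1/(1 − 7375) = -1/7374. Expand this rational in ℤ_5: compute digits iteratively via d_i = x_i mod 5, x_{i+1} = (x_i − d_i)/5. The first 7 digits are (1, 0, 0, 4, 1, 2, 1).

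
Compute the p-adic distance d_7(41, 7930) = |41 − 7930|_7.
d_7(41, 7930) = 1/343

Step 1 — x − y = 41 − 7930 = -7889. Step 2 — v_7(-7889) = 3 (factor: -7889 = −(7^3 · 23); the sign does not affect v_p). Step 3 — |x − y|_7 = 7^{-3} = 1/343.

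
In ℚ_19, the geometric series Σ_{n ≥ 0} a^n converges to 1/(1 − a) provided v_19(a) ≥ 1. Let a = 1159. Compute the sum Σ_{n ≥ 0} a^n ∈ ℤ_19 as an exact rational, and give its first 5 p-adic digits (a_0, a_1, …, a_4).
Σ a^n = 1/(1 − a) = -1/1158;  first 5 digits = (1, 4, 0, 13, 14)

v_19(a) = 1 ≥ 1, so the series converges in ℤ_19 to 1/(1 − a) = 1/(1 − 1159) = -1/1158. Expand this rational in ℤ_19: compute digits iteratively via d_i = x_i mod 19, x_{i+1} = (x_i − d_i)/19. The first 5 digits are (1, 4, 0, 13, 14).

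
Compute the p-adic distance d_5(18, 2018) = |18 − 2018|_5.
d_5(18, 2018) = 1/125

Step 1 — x − y = 18 − 2018 = -2000. Step 2 — v_5(-2000) = 3 (factor: -2000 = −(5^3 · 16); the sign does not affect v_p). Step 3 — |x − y|_5 = 5^{-3} = 1/125.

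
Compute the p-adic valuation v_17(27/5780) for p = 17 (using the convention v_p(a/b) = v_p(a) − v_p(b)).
v_17(27/5780) = -2

Factor powers of 17 from the numerator and denominator of the reduced fraction: 27 = 17^0 · 27 and 5780 = 17^2 · 20. Apply v_p(a/b) = v_p(a) − v_p(b): v_17(27/5780) = 0 − 2 = -2.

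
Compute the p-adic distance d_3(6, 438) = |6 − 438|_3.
d_3(6, 438) = 1/27

Step 1 — x − y = 6 − 438 = -432. Step 2 — v_3(-432) = 3 (factor: -432 = −(3^3 · 16); the sign does not affect v_p). Step 3 — |x − y|_3 = 3^{-3} = 1/27.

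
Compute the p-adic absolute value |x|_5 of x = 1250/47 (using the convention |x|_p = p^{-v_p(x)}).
|1250/47|_5 = 1/625

Step 1 — compute v_5(x) by factoring powers of 5 out of the numerator and denominator: v_5(1250/47) = 4. Step 2 — apply |x|_p = p^{-v_p(x)} = 5^{-4} = 1/625.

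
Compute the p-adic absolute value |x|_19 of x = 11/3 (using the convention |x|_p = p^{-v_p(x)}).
|11/3|_19 = 1

Step 1 — compute v_19(x) by factoring powers of 19 out of the numerator and denominator: v_19(11/3) = 0. Step 2 — apply |x|_p = p^{-v_p(x)} = 19^{0} = 1.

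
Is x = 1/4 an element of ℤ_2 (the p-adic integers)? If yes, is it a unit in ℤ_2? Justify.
x ∉ ℤ_2 (v_2(x) = -2 < 0)

ℤ_2 = {x ∈ ℚ_2 : v_2(x) ≥ 0} and ℤ_2^× = {x ∈ ℤ_2 : v_2(x) = 0}. Here v_2(1/4) = v_2(num) − v_2(den) = -2; compare against these criteria.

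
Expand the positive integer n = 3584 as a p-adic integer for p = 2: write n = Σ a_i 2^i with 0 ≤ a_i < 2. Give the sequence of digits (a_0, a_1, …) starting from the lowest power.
(a_0, a_1, …) = (0, 0, 0, 0, 0, 0, 0, 0, 0, 1, 1, 1)

Repeated division by 2 gives the digits low-to-high: 3584 = 1·2^9 + 1·2^10 + 1·2^11. Digit sequence: (0, 0, 0, 0, 0, 0, 0, 0, 0, 1, 1, 1).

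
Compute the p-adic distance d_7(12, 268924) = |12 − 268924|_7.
d_7(12, 268924) = 1/16807

Step 1 — x − y = 12 − 268924 = -268912. Step 2 — v_7(-268912) = 5 (factor: -268912 = −(7^5 · 16); the sign does not affect v_p). Step 3 — |x − y|_7 = 7^{-5} = 1/16807.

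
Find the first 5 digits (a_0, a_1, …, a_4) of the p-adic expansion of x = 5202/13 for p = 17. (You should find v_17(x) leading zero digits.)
(a_0, …, a_4) = (0, 0, 4, 9, 6)

v_17(5202/13) = 2, so a_0 = ... = a_1 = 0. Factor out: x = 17^2 · u with u = 18/13 a unit in ℤ_17. Expand u iteratively via a_{v+i} = u_i mod 17, u_{i+1} = (u_i − a_{v+i})/17:
  u_0 = 18/13;  a_2 = 4;  u_1 = (u_0 − 4)/17 = -2/13
  u_1 = -2/13;  a_3 = 9;  u_2 = (u_1 − 9)/17 = -7/13
  u_2 = -7/13;  a_4 = 6;  u_3 = (u_2 − 6)/17 = -5/13
Digits: (0, 0, 4, 9, 6).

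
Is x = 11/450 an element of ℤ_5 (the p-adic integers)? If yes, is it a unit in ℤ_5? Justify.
x ∉ ℤ_5 (v_5(x) = -2 < 0)

ℤ_5 = {x ∈ ℚ_5 : v_5(x) ≥ 0} and ℤ_5^× = {x ∈ ℤ_5 : v_5(x) = 0}. Here v_5(11/450) = v_5(num) − v_5(den) = -2; compare against these criteria.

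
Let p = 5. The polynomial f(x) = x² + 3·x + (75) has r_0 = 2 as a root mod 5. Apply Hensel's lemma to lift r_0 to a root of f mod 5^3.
r_2 = 22 (mod 125)

Hensel: r_{i+1} = r_i − f(r_i)·(f′(r_i))^{-1} mod 5^{i+2}, f′(x) = 2x + 3. Iterate:
  r_0 = 2 (mod 5)
  r_1 = 22 (mod 25)
  r_2 = 22 (mod 125)
Final: r = 22 satisfies f(r) ≡ 0 mod 5^3.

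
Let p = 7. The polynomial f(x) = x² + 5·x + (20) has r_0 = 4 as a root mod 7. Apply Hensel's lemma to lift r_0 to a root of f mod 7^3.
r_2 = 207 (mod 343)

Hensel: r_{i+1} = r_i − f(r_i)·(f′(r_i))^{-1} mod 7^{i+2}, f′(x) = 2x + 5. Iterate:
  r_0 = 4 (mod 7)
  r_1 = 11 (mod 49)
  r_2 = 207 (mod 343)
Final: r = 207 satisfies f(r) ≡ 0 mod 7^3.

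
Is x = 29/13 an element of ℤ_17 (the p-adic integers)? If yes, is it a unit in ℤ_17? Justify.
x ∈ ℤ_17^× (unit); v_17(x) = 0

ℤ_17 = {x ∈ ℚ_17 : v_17(x) ≥ 0} and ℤ_17^× = {x ∈ ℤ_17 : v_17(x) = 0}. Here v_17(29/13) = v_17(num) − v_17(den) = 0; compare against these criteria.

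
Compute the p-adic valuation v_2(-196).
v_2(-196) = 2

v_2(n) is the largest exponent k such that 2^k divides n. Factor out: -196 = -2^2 · 49. (Sign doesn't affect v_p.) So v_2(-196) = 2.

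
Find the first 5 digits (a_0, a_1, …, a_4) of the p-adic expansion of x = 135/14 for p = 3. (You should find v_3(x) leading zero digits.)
(a_0, …, a_4) = (0, 0, 0, 1, 0)

v_3(135/14) = 3, so a_0 = ... = a_2 = 0. Factor out: x = 3^3 · u with u = 5/14 a unit in ℤ_3. Expand u iteratively via a_{v+i} = u_i mod 3, u_{i+1} = (u_i − a_{v+i})/3:
  u_0 = 5/14;  a_3 = 1;  u_1 = (u_0 − 1)/3 = -3/14
  u_1 = -3/14;  a_4 = 0;  u_2 = (u_1 − 0)/3 = -1/14
Digits: (0, 0, 0, 1, 0).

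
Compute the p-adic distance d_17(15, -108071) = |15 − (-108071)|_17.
d_17(15, -108071) = 1/4913

Step 1 — x − y = 15 − (-108071) = 108086. Step 2 — v_17(108086) = 3 (factor: 108086 = (17^3 · 22); the sign does not affect v_p). Step 3 — |x − y|_17 = 17^{-3} = 1/4913.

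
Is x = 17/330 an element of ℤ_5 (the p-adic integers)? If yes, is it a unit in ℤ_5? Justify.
x ∉ ℤ_5 (v_5(x) = -1 < 0)

ℤ_5 = {x ∈ ℚ_5 : v_5(x) ≥ 0} and ℤ_5^× = {x ∈ ℤ_5 : v_5(x) = 0}. Here v_5(17/330) = v_5(num) − v_5(den) = -1; compare against these criteria.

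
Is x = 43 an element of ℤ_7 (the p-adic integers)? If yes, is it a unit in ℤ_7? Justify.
x ∈ ℤ_7^× (unit); v_7(x) = 0

ℤ_7 = {x ∈ ℚ_7 : v_7(x) ≥ 0} and ℤ_7^× = {x ∈ ℤ_7 : v_7(x) = 0}. Here v_7(43) = v_7(num) − v_7(den) = 0; compare against these criteria.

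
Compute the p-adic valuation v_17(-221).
v_17(-221) = 1

v_17(n) is the largest exponent k such that 17^k divides n. Factor out: -221 = -17^1 · 13. (Sign doesn't affect v_p.) So v_17(-221) = 1.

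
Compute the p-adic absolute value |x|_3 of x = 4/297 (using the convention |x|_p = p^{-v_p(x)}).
|4/297|_3 = 27

Step 1 — compute v_3(x) by factoring powers of 3 out of the numerator and denominator: v_3(4/297) = -3. Step 2 — apply |x|_p = p^{-v_p(x)} = 3^{3} = 27.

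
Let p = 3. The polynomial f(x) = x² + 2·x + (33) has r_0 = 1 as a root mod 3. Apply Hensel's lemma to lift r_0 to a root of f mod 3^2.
r_1 = 1 (mod 9)

Hensel: r_{i+1} = r_i − f(r_i)·(f′(r_i))^{-1} mod 3^{i+2}, f′(x) = 2x + 2. Iterate:
  r_0 = 1 (mod 3)
  r_1 = 1 (mod 9)
Final: r = 1 satisfies f(r) ≡ 0 mod 3^2.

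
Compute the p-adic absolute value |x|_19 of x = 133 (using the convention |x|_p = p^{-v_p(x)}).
|133|_19 = 1/19

Step 1 — compute v_19(x) by factoring powers of 19 out of the numerator and denominator: v_19(133) = 1. Step 2 — apply |x|_p = p^{-v_p(x)} = 19^{-1} = 1/19.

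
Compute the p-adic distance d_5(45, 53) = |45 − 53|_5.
d_5(45, 53) = 1

Step 1 — x − y = 45 − 53 = -8. Step 2 — v_5(-8) = 0 (factor: -8 = −(5^0 · 8); the sign does not affect v_p). Step 3 — |x − y|_5 = 5^{0} = 1.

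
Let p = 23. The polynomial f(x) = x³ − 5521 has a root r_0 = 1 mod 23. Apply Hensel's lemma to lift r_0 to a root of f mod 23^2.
r_1 = 254 (mod 529)

Hensel: r_{i+1} = r_i − f(r_i)/f′(r_i) mod 23^{i+2}, where f′(x) = 3x². Iterate:
  r_0 = 1 (mod 23)
  r_1 = 254 (mod 529)
Final: r = 254 with f(r) ≡ 0 mod 23^2.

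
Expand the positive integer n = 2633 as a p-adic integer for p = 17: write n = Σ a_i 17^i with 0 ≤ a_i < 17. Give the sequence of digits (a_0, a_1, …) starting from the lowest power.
(a_0, a_1, …) = (15, 1, 9)

Repeated division by 17 gives the digits low-to-high: 2633 = 15 + 1·17^1 + 9·17^2. Digit sequence: (15, 1, 9).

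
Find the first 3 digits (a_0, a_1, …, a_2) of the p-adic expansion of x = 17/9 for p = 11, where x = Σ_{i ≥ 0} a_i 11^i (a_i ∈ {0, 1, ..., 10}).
(a_0, …, a_2) = (8, 8, 9)

v_11(17/9) = 0 (numerator and denominator both coprime to 11), so x ∈ ℤ_11^×. Compute digits iteratively via a_i = x_i mod 11, x_{i+1} = (x_i − a_i)/11, with x_0 = x:
  x_0 = 17/9;  a_0 = 8;  x_1 = (x_0 − 8)/11 = -5/9
  x_1 = -5/9;  a_1 = 8;  x_2 = (x_1 − 8)/11 = -7/9
  x_2 = -7/9;  a_2 = 9;  x_3 = (x_2 − 9)/11 = -8/9
Digits: (8, 8, 9).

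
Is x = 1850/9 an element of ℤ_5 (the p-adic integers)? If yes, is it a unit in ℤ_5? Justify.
x ∈ ℤ_5 but not a unit; v_5(x) = 2 > 0

ℤ_5 = {x ∈ ℚ_5 : v_5(x) ≥ 0} and ℤ_5^× = {x ∈ ℤ_5 : v_5(x) = 0}. Here v_5(1850/9) = v_5(num) − v_5(den) = 2; compare against these criteria.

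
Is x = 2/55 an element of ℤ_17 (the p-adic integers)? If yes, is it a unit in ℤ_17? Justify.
x ∈ ℤ_17^× (unit); v_17(x) = 0

ℤ_17 = {x ∈ ℚ_17 : v_17(x) ≥ 0} and ℤ_17^× = {x ∈ ℤ_17 : v_17(x) = 0}. Here v_17(2/55) = v_17(num) − v_17(den) = 0; compare against these criteria.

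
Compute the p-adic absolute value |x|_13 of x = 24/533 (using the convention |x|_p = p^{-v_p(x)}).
|24/533|_13 = 13

Step 1 — compute v_13(x) by factoring powers of 13 out of the numerator and denominator: v_13(24/533) = -1. Step 2 — apply |x|_p = p^{-v_p(x)} = 13^{1} = 13.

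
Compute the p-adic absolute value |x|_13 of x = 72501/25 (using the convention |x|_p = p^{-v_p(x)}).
|72501/25|_13 = 1/2197

Step 1 — compute v_13(x) by factoring powers of 13 out of the numerator and denominator: v_13(72501/25) = 3. Step 2 — apply |x|_p = p^{-v_p(x)} = 13^{-3} = 1/2197.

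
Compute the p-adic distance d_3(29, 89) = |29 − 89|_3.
d_3(29, 89) = 1/3

Step 1 — x − y = 29 − 89 = -60. Step 2 — v_3(-60) = 1 (factor: -60 = −(3^1 · 20); the sign does not affect v_p). Step 3 — |x − y|_3 = 3^{-1} = 1/3.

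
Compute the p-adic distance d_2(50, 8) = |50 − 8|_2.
d_2(50, 8) = 1/2

Step 1 — x − y = 50 − 8 = 42. Step 2 — v_2(42) = 1 (factor: 42 = (2^1 · 21); the sign does not affect v_p). Step 3 — |x − y|_2 = 2^{-1} = 1/2.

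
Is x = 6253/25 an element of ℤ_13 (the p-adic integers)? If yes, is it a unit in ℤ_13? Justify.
x ∈ ℤ_13 but not a unit; v_13(x) = 2 > 0

ℤ_13 = {x ∈ ℚ_13 : v_13(x) ≥ 0} and ℤ_13^× = {x ∈ ℤ_13 : v_13(x) = 0}. Here v_13(6253/25) = v_13(num) − v_13(den) = 2; compare against these criteria.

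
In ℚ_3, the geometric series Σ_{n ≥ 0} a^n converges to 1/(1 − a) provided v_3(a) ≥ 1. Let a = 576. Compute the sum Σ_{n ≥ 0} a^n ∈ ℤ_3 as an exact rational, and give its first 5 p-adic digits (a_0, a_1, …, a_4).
Σ a^n = 1/(1 − a) = -1/575;  first 5 digits = (1, 0, 1, 0, 2)

v_3(a) = 2 ≥ 1, so the series converges in ℤ_3 to 1/(1 − a) = 1/(1 − 576) = -1/575. Expand this rational in ℤ_3: compute digits iteratively via d_i = x_i mod 3, x_{i+1} = (x_i − d_i)/3. The first 5 digits are (1, 0, 1, 0, 2).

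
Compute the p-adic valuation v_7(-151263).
v_7(-151263) = 5

v_7(n) is the largest exponent k such that 7^k divides n. Factor out: -151263 = -7^5 · 9. (Sign doesn't affect v_p.) So v_7(-151263) = 5.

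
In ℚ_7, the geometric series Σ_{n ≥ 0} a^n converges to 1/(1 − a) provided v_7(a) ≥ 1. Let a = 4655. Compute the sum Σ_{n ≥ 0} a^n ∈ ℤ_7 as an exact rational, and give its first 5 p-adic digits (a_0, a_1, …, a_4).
Σ a^n = 1/(1 − a) = -1/4654;  first 5 digits = (1, 0, 4, 6, 3)

v_7(a) = 2 ≥ 1, so the series converges in ℤ_7 to 1/(1 − a) = 1/(1 − 4655) = -1/4654. Expand this rational in ℤ_7: compute digits iteratively via d_i = x_i mod 7, x_{i+1} = (x_i − d_i)/7. The first 5 digits are (1, 0, 4, 6, 3).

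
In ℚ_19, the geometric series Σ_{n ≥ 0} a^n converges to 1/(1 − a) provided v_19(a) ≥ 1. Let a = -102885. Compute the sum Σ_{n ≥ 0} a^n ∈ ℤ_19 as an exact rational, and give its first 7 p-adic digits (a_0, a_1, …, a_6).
Σ a^n = 1/(1 − a) = 1/102886;  first 7 digits = (1, 0, 0, 4, 18, 18, 15)

v_19(a) = 3 ≥ 1, so the series converges in ℤ_19 to 1/(1 − a) = 1/(1 − (-102885)) = 1/102886. Expand this rational in ℤ_19: compute digits iteratively via d_i = x_i mod 19, x_{i+1} = (x_i − d_i)/19. The first 7 digits are (1, 0, 0, 4, 18, 18, 15).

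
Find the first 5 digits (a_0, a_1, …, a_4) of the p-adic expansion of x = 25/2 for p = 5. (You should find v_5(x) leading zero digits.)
(a_0, …, a_4) = (0, 0, 3, 2, 2)

v_5(25/2) = 2, so a_0 = ... = a_1 = 0. Factor out: x = 5^2 · u with u = 1/2 a unit in ℤ_5. Expand u iteratively via a_{v+i} = u_i mod 5, u_{i+1} = (u_i − a_{v+i})/5:
  u_0 = 1/2;  a_2 = 3;  u_1 = (u_0 − 3)/5 = -1/2
  u_1 = -1/2;  a_3 = 2;  u_2 = (u_1 − 2)/5 = -1/2
  u_2 = -1/2;  a_4 = 2;  u_3 = (u_2 − 2)/5 = -1/2
Digits: (0, 0, 3, 2, 2).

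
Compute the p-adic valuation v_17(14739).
v_17(14739) = 3

v_17(n) is the largest exponent k such that 17^k divides n. Factor out: 14739 = 17^3 · 3. (Sign doesn't affect v_p.) So v_17(14739) = 3.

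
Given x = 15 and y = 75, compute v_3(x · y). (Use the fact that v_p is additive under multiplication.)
v_3(1125) = 2

v_p(x) = 1 (factor: 15 = 3^1 · 5); v_p(y) = 1 (factor: 75 = 3^1 · 25). Additivity: v_p(xy) = v_p(x) + v_p(y) = 1 + 1 = 2. (Direct check: xy = 1125 = 3^2 · (125).)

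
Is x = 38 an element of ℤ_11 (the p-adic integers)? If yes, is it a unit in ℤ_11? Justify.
x ∈ ℤ_11^× (unit); v_11(x) = 0

ℤ_11 = {x ∈ ℚ_11 : v_11(x) ≥ 0} and ℤ_11^× = {x ∈ ℤ_11 : v_11(x) = 0}. Here v_11(38) = v_11(num) − v_11(den) = 0; compare against these criteria.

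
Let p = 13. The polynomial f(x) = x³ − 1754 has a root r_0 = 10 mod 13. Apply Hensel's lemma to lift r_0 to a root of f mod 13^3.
r_2 = 1440 (mod 2197)

Hensel: r_{i+1} = r_i − f(r_i)/f′(r_i) mod 13^{i+2}, where f′(x) = 3x². Iterate:
  r_0 = 10 (mod 13)
  r_1 = 88 (mod 169)
  r_2 = 1440 (mod 2197)
Final: r = 1440 with f(r) ≡ 0 mod 13^3.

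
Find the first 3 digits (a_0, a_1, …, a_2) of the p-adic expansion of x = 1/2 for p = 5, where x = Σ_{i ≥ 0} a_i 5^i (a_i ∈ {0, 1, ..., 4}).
(a_0, …, a_2) = (3, 2, 2)

v_5(1/2) = 0 (numerator and denominator both coprime to 5), so x ∈ ℤ_5^×. Compute digits iteratively via a_i = x_i mod 5, x_{i+1} = (x_i − a_i)/5, with x_0 = x:
  x_0 = 1/2;  a_0 = 3;  x_1 = (x_0 − 3)/5 = -1/2
  x_1 = -1/2;  a_1 = 2;  x_2 = (x_1 − 2)/5 = -1/2
  x_2 = -1/2;  a_2 = 2;  x_3 = (x_2 − 2)/5 = -1/2
Digits: (3, 2, 2).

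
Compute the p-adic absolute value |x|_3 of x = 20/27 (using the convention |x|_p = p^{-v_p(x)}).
|20/27|_3 = 27

Step 1 — compute v_3(x) by factoring powers of 3 out of the numerator and denominator: v_3(20/27) = -3. Step 2 — apply |x|_p = p^{-v_p(x)} = 3^{3} = 27.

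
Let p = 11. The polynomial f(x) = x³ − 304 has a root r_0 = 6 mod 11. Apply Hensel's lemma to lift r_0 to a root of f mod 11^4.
r_3 = 12304 (mod 14641)

Hensel: r_{i+1} = r_i − f(r_i)/f′(r_i) mod 11^{i+2}, where f′(x) = 3x². Iterate:
  r_0 = 6 (mod 11)
  r_1 = 83 (mod 121)
  r_2 = 325 (mod 1331)
  r_3 = 12304 (mod 14641)
Final: r = 12304 with f(r) ≡ 0 mod 11^4.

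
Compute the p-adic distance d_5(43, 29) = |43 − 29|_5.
d_5(43, 29) = 1

Step 1 — x − y = 43 − 29 = 14. Step 2 — v_5(14) = 0 (factor: 14 = (5^0 · 14); the sign does not affect v_p). Step 3 — |x − y|_5 = 5^{0} = 1.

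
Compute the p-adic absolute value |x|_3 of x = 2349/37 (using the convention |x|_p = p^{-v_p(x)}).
|2349/37|_3 = 1/81

Step 1 — compute v_3(x) by factoring powers of 3 out of the numerator and denominator: v_3(2349/37) = 4. Step 2 — apply |x|_p = p^{-v_p(x)} = 3^{-4} = 1/81.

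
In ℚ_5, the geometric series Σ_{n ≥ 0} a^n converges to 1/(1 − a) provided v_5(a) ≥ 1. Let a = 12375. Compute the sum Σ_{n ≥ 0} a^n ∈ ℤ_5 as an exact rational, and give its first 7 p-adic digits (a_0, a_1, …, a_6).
Σ a^n = 1/(1 − a) = -1/12374;  first 7 digits = (1, 0, 0, 4, 4, 3, 1)

v_5(a) = 3 ≥ 1, so the series converges in ℤ_5 to 1/(1 − a) = 1/(1 − 12375) = -1/12374. Expand this rational in ℤ_5: compute digits iteratively via d_i = x_i mod 5, x_{i+1} = (x_i − d_i)/5. The first 7 digits are (1, 0, 0, 4, 4, 3, 1).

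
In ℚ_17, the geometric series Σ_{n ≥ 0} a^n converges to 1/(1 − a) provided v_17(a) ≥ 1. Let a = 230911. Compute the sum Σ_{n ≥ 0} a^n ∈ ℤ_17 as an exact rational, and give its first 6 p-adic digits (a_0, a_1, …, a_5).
Σ a^n = 1/(1 − a) = -1/230910;  first 6 digits = (1, 0, 0, 13, 2, 0)

v_17(a) = 3 ≥ 1, so the series converges in ℤ_17 to 1/(1 − a) = 1/(1 − 230911) = -1/230910. Expand this rational in ℤ_17: compute digits iteratively via d_i = x_i mod 17, x_{i+1} = (x_i − d_i)/17. The first 6 digits are (1, 0, 0, 13, 2, 0).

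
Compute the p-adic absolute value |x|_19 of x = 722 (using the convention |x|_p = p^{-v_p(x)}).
|722|_19 = 1/361

Step 1 — compute v_19(x) by factoring powers of 19 out of the numerator and denominator: v_19(722) = 2. Step 2 — apply |x|_p = p^{-v_p(x)} = 19^{-2} = 1/361.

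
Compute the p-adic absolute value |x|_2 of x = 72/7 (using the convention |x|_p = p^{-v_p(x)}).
|72/7|_2 = 1/8

Step 1 — compute v_2(x) by factoring powers of 2 out of the numerator and denominator: v_2(72/7) = 3. Step 2 — apply |x|_p = p^{-v_p(x)} = 2^{-3} = 1/8.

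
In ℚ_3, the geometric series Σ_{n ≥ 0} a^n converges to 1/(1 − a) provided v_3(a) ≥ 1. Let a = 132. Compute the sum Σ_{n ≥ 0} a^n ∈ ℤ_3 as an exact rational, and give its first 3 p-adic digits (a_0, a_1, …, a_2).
Σ a^n = 1/(1 − a) = -1/131;  first 3 digits = (1, 2, 0)

v_3(a) = 1 ≥ 1, so the series converges in ℤ_3 to 1/(1 − a) = 1/(1 − 132) = -1/131. Expand this rational in ℤ_3: compute digits iteratively via d_i = x_i mod 3, x_{i+1} = (x_i − d_i)/3. The first 3 digits are (1, 2, 0).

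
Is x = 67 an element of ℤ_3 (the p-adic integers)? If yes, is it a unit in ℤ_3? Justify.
x ∈ ℤ_3^× (unit); v_3(x) = 0

ℤ_3 = {x ∈ ℚ_3 : v_3(x) ≥ 0} and ℤ_3^× = {x ∈ ℤ_3 : v_3(x) = 0}. Here v_3(67) = v_3(num) − v_3(den) = 0; compare against these criteria.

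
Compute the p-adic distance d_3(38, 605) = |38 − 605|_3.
d_3(38, 605) = 1/81

Step 1 — x − y = 38 − 605 = -567. Step 2 — v_3(-567) = 4 (factor: -567 = −(3^4 · 7); the sign does not affect v_p). Step 3 — |x − y|_3 = 3^{-4} = 1/81.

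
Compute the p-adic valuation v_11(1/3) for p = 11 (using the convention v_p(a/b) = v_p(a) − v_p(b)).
v_11(1/3) = 0

Factor powers of 11 from the numerator and denominator of the reduced fraction: 1 = 11^0 · 1 and 3 = 11^0 · 3. Apply v_p(a/b) = v_p(a) − v_p(b): v_11(1/3) = 0 − 0 = 0.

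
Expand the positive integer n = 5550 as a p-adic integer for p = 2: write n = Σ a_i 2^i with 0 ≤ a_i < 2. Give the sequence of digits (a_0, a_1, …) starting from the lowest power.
(a_0, a_1, …) = (0, 1, 1, 1, 0, 1, 0, 1, 1, 0, 1, 0, 1)

Repeated division by 2 gives the digits low-to-high: 5550 = 1·2^1 + 1·2^2 + 1·2^3 + 1·2^5 + 1·2^7 + 1·2^8 + 1·2^10 + 1·2^12. Digit sequence: (0, 1, 1, 1, 0, 1, 0, 1, 1, 0, 1, 0, 1).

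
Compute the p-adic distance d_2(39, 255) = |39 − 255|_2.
d_2(39, 255) = 1/8

Step 1 — x − y = 39 − 255 = -216. Step 2 — v_2(-216) = 3 (factor: -216 = −(2^3 · 27); the sign does not affect v_p). Step 3 — |x − y|_2 = 2^{-3} = 1/8.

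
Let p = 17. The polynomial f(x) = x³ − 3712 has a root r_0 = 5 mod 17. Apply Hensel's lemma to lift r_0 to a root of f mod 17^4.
r_3 = 58689 (mod 83521)

Hensel: r_{i+1} = r_i − f(r_i)/f′(r_i) mod 17^{i+2}, where f′(x) = 3x². Iterate:
  r_0 = 5 (mod 17)
  r_1 = 22 (mod 289)
  r_2 = 4646 (mod 4913)
  r_3 = 58689 (mod 83521)
Final: r = 58689 with f(r) ≡ 0 mod 17^4.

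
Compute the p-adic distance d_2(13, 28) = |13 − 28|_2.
d_2(13, 28) = 1

Step 1 — x − y = 13 − 28 = -15. Step 2 — v_2(-15) = 0 (factor: -15 = −(2^0 · 15); the sign does not affect v_p). Step 3 — |x − y|_2 = 2^{0} = 1.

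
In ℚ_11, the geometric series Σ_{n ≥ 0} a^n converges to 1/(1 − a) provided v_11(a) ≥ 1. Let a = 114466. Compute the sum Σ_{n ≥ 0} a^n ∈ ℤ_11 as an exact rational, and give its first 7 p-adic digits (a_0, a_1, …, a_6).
Σ a^n = 1/(1 − a) = -1/114465;  first 7 digits = (1, 0, 0, 9, 7, 0, 4)

v_11(a) = 3 ≥ 1, so the series converges in ℤ_11 to 1/(1 − a) = 1/(1 − 114466) = -1/114465. Expand this rational in ℤ_11: compute digits iteratively via d_i = x_i mod 11, x_{i+1} = (x_i − d_i)/11. The first 7 digits are (1, 0, 0, 9, 7, 0, 4).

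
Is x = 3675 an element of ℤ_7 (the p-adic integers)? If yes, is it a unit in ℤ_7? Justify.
x ∈ ℤ_7 but not a unit; v_7(x) = 2 > 0

ℤ_7 = {x ∈ ℚ_7 : v_7(x) ≥ 0} and ℤ_7^× = {x ∈ ℤ_7 : v_7(x) = 0}. Here v_7(3675) = v_7(num) − v_7(den) = 2; compare against these criteria.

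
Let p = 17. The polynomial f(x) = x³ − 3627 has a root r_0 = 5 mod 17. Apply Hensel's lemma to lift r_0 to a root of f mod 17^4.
r_3 = 56241 (mod 83521)

Hensel: r_{i+1} = r_i − f(r_i)/f′(r_i) mod 17^{i+2}, where f′(x) = 3x². Iterate:
  r_0 = 5 (mod 17)
  r_1 = 175 (mod 289)
  r_2 = 2198 (mod 4913)
  r_3 = 56241 (mod 83521)
Final: r = 56241 with f(r) ≡ 0 mod 17^4.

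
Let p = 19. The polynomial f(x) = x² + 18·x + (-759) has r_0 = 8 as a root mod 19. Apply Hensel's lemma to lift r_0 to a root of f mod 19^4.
r_3 = 26133 (mod 130321)

Hensel: r_{i+1} = r_i − f(r_i)·(f′(r_i))^{-1} mod 19^{i+2}, f′(x) = 2x + 18. Iterate:
  r_0 = 8 (mod 19)
  r_1 = 141 (mod 361)
  r_2 = 5556 (mod 6859)
  r_3 = 26133 (mod 130321)
Final: r = 26133 satisfies f(r) ≡ 0 mod 19^4.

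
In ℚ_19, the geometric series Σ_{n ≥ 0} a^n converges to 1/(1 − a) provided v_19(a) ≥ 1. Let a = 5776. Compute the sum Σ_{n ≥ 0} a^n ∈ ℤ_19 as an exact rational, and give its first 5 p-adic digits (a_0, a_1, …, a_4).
Σ a^n = 1/(1 − a) = -1/5775;  first 5 digits = (1, 0, 16, 0, 9)

v_19(a) = 2 ≥ 1, so the series converges in ℤ_19 to 1/(1 − a) = 1/(1 − 5776) = -1/5775. Expand this rational in ℤ_19: compute digits iteratively via d_i = x_i mod 19, x_{i+1} = (x_i − d_i)/19. The first 5 digits are (1, 0, 16, 0, 9).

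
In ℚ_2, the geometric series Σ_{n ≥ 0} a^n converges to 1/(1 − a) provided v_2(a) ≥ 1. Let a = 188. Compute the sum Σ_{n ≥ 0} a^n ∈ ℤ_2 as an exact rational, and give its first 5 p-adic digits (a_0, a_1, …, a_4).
Σ a^n = 1/(1 − a) = -1/187;  first 5 digits = (1, 0, 1, 1, 0)

v_2(a) = 2 ≥ 1, so the series converges in ℤ_2 to 1/(1 − a) = 1/(1 − 188) = -1/187. Expand this rational in ℤ_2: compute digits iteratively via d_i = x_i mod 2, x_{i+1} = (x_i − d_i)/2. The first 5 digits are (1, 0, 1, 1, 0).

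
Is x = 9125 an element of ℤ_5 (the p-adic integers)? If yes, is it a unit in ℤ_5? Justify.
x ∈ ℤ_5 but not a unit; v_5(x) = 3 > 0

ℤ_5 = {x ∈ ℚ_5 : v_5(x) ≥ 0} and ℤ_5^× = {x ∈ ℤ_5 : v_5(x) = 0}. Here v_5(9125) = v_5(num) − v_5(den) = 3; compare against these criteria.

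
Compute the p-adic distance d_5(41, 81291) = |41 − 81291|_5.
d_5(41, 81291) = 1/3125

Step 1 — x − y = 41 − 81291 = -81250. Step 2 — v_5(-81250) = 5 (factor: -81250 = −(5^5 · 26); the sign does not affect v_p). Step 3 — |x − y|_5 = 5^{-5} = 1/3125.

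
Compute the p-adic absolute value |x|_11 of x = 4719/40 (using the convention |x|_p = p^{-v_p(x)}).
|4719/40|_11 = 1/121

Step 1 — compute v_11(x) by factoring powers of 11 out of the numerator and denominator: v_11(4719/40) = 2. Step 2 — apply |x|_p = p^{-v_p(x)} = 11^{-2} = 1/121.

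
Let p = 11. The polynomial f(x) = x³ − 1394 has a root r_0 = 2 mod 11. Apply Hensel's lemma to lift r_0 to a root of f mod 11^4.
r_3 = 14577 (mod 14641)

Hensel: r_{i+1} = r_i − f(r_i)/f′(r_i) mod 11^{i+2}, where f′(x) = 3x². Iterate:
  r_0 = 2 (mod 11)
  r_1 = 57 (mod 121)
  r_2 = 1267 (mod 1331)
  r_3 = 14577 (mod 14641)
Final: r = 14577 with f(r) ≡ 0 mod 11^4.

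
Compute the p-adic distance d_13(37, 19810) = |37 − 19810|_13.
d_13(37, 19810) = 1/2197

Step 1 — x − y = 37 − 19810 = -19773. Step 2 — v_13(-19773) = 3 (factor: -19773 = −(13^3 · 9); the sign does not affect v_p). Step 3 — |x − y|_13 = 13^{-3} = 1/2197.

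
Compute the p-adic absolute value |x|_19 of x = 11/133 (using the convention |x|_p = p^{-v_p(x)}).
|11/133|_19 = 19

Step 1 — compute v_19(x) by factoring powers of 19 out of the numerator and denominator: v_19(11/133) = -1. Step 2 — apply |x|_p = p^{-v_p(x)} = 19^{1} = 19.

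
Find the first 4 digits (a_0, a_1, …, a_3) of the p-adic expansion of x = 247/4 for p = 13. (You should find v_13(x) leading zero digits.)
(a_0, …, a_3) = (0, 8, 3, 3)

v_13(247/4) = 1, so a_0 = ... = a_0 = 0. Factor out: x = 13^1 · u with u = 19/4 a unit in ℤ_13. Expand u iteratively via a_{v+i} = u_i mod 13, u_{i+1} = (u_i − a_{v+i})/13:
  u_0 = 19/4;  a_1 = 8;  u_1 = (u_0 − 8)/13 = -1/4
  u_1 = -1/4;  a_2 = 3;  u_2 = (u_1 − 3)/13 = -1/4
  u_2 = -1/4;  a_3 = 3;  u_3 = (u_2 − 3)/13 = -1/4
Digits: (0, 8, 3, 3).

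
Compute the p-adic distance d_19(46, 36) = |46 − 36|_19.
d_19(46, 36) = 1

Step 1 — x − y = 46 − 36 = 10. Step 2 — v_19(10) = 0 (factor: 10 = (19^0 · 10); the sign does not affect v_p). Step 3 — |x − y|_19 = 19^{0} = 1.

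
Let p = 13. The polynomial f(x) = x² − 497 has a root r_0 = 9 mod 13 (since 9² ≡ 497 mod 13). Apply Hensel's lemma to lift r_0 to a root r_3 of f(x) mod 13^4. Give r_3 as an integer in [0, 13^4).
r_3 = 19899 (mod 28561)

Hensel's recurrence: r_{i+1} = r_i − f(r_i)·(f′(r_i))^{-1} mod 13^{i+2}, with f′(x) = 2x. Iterate:
  r_0 = 9 (mod 13)
  r_1 = 126 (mod 169)
  r_2 = 126 (mod 2197)
  r_3 = 19899 (mod 28561)
Final: r_3 = 19899, and one checks f(r_3) ≡ 0 mod 13^4.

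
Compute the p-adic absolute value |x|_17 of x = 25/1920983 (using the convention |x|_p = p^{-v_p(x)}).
|25/1920983|_17 = 83521

Step 1 — compute v_17(x) by factoring powers of 17 out of the numerator and denominator: v_17(25/1920983) = -4. Step 2 — apply |x|_p = p^{-v_p(x)} = 17^{4} = 83521.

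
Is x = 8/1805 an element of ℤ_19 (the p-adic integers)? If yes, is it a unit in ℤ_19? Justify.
x ∉ ℤ_19 (v_19(x) = -2 < 0)

ℤ_19 = {x ∈ ℚ_19 : v_19(x) ≥ 0} and ℤ_19^× = {x ∈ ℤ_19 : v_19(x) = 0}. Here v_19(8/1805) = v_19(num) − v_19(den) = -2; compare against these criteria.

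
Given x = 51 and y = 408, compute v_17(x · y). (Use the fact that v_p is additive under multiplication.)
v_17(20808) = 2

v_p(x) = 1 (factor: 51 = 17^1 · 3); v_p(y) = 1 (factor: 408 = 17^1 · 24). Additivity: v_p(xy) = v_p(x) + v_p(y) = 1 + 1 = 2. (Direct check: xy = 20808 = 17^2 · (72).)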